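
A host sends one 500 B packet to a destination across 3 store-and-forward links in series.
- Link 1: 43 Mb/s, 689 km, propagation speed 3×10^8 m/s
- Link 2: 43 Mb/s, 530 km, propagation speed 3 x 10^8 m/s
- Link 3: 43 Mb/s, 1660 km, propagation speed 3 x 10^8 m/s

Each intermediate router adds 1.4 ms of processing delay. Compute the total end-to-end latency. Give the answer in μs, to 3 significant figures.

L = 500 × 8 = 4000 bits.
Transmission delay per hop = L/R = 4000/43000000 = 93.0233 μs; 3 hops → 279.07 μs.
Propagation delays (d/s per hop): 2296.67, 1766.67, 5533.33 μs; sum = 9596.67 μs.
Processing at 2 router(s): 2 × 1.4 ms = 2800 μs.
End-to-end = 12700 μs.

12700 μs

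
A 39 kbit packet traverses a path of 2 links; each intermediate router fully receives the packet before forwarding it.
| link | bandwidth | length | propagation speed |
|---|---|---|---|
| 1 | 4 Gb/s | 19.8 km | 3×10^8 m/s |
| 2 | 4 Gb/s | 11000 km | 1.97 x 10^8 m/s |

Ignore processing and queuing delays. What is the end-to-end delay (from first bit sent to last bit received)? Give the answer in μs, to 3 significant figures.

L = 39000 bits.
Transmission delay per hop = L/R = 39000/4000000000 = 9.75 μs; 2 hops → 19.5 μs.
Propagation delays (d/s per hop): 66, 55837.6 μs; sum = 55903.6 μs.
End-to-end = 55900 μs.

55900 μs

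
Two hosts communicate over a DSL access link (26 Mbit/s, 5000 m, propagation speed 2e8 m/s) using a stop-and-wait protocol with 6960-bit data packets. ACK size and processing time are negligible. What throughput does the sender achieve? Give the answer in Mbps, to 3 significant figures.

t_tx = L/R = 6960/26000000 = 0.000267692 s.
t_prop = 5000/200000000 = 2.5e-05 s; RTT = 5e-05 s.
Cycle = t_tx + RTT = 0.000317692 s.
Throughput = L / cycle = 6960 / 0.000317692 = 21.9 Mbps.

21.9 Mbps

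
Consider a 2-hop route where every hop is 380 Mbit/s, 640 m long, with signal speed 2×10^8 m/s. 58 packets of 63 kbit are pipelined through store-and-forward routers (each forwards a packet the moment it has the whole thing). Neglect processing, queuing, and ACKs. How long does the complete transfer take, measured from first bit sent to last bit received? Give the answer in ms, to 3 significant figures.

Per-hop transmission t_tx = L/R = 63000/380000000 = 0.165789 ms.
Per-hop propagation t_prop = 640/200000000 = 0.0032 ms.
Pipeline fill: first packet needs 2·t_tx to clear all hops; remaining 57 packets each add one t_tx.
Total = (2+58-1)·t_tx + 2·t_prop = 59·0.165789 + 2·0.0032 = 9.79 ms.

9.79 ms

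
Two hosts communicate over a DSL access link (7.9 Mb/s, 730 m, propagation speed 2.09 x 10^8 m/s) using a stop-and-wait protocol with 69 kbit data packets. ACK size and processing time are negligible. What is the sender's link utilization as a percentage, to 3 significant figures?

99.9 %

t_tx = L/R = 69000/7900000 = 0.00873418 s.
t_prop = 730/209000000 = 3.49282e-06 s; RTT = 6.98565e-06 s.
Cycle = t_tx + RTT = 0.00874116 s.
Utilization = t_tx / cycle = 0.00873418/0.00874116 = 99.9 %.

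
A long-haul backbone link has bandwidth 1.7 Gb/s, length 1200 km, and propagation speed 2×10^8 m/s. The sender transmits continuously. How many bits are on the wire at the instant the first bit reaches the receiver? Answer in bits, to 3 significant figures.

Propagation delay = 1200000 / 200000000 = 0.006 s.
BDP = R × t_prop = 1700000000 × 0.006 = 10200000 bits.

10200000 bits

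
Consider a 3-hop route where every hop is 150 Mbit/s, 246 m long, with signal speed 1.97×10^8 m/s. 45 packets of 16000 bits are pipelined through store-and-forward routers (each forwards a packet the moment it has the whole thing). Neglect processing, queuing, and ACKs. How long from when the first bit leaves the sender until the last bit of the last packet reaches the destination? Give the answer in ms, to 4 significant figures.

Per-hop transmission t_tx = L/R = 16000/150000000 = 0.106667 ms.
Per-hop propagation t_prop = 246/197000000 = 0.00124873 ms.
Pipeline fill: first packet needs 3·t_tx to clear all hops; remaining 44 packets each add one t_tx.
Total = (3+45-1)·t_tx + 3·t_prop = 47·0.106667 + 3·0.00124873 = 5.017 ms.

5.017 ms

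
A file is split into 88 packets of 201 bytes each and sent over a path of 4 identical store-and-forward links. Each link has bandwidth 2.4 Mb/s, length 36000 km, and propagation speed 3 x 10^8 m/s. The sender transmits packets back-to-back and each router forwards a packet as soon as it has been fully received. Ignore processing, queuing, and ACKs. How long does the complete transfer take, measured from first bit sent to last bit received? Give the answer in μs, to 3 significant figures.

541000 μs

Per-hop transmission t_tx = L/R = 1608/2400000 = 670 μs.
Per-hop propagation t_prop = 36000000/300000000 = 120000 μs.
Pipeline fill: first packet needs 4·t_tx to clear all hops; remaining 87 packets each add one t_tx.
Total = (4+88-1)·t_tx + 4·t_prop = 91·670 + 4·120000 = 541000 μs.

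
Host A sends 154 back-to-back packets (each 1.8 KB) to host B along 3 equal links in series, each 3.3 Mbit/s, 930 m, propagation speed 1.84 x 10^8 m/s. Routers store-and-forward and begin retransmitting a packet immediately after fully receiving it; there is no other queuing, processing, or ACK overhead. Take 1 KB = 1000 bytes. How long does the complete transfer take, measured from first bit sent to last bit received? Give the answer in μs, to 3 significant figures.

Per-hop transmission t_tx = L/R = 14400/3300000 = 4363.64 μs.
Per-hop propagation t_prop = 930/184000000 = 5.05435 μs.
Pipeline fill: first packet needs 3·t_tx to clear all hops; remaining 153 packets each add one t_tx.
Total = (3+154-1)·t_tx + 3·t_prop = 156·4363.64 + 3·5.05435 = 681000 μs.

681000 μs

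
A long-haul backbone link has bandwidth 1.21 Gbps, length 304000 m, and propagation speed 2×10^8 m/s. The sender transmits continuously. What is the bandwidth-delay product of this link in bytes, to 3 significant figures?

Propagation delay = 304000 / 200000000 = 0.00152 s.
BDP = R × t_prop = 1210000000 × 0.00152 = 1839200 bits.
In bytes: 1839200/8 = 230000 bytes.

230000 bytes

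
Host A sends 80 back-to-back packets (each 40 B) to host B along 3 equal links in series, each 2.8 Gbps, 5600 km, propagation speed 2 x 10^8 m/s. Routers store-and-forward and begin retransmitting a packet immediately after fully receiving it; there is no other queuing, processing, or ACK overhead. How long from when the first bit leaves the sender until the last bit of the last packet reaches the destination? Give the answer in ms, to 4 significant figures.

84.01 ms

Per-hop transmission t_tx = L/R = 320/2800000000 = 0.000114286 ms.
Per-hop propagation t_prop = 5600000/200000000 = 28 ms.
Pipeline fill: first packet needs 3·t_tx to clear all hops; remaining 79 packets each add one t_tx.
Total = (3+80-1)·t_tx + 3·t_prop = 82·0.000114286 + 3·28 = 84.01 ms.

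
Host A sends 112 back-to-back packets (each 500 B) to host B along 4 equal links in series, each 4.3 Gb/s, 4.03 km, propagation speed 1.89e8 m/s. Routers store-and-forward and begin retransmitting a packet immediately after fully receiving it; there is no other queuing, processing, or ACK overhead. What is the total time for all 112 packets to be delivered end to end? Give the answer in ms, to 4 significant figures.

Per-hop transmission t_tx = L/R = 4000/4300000000 = 0.000930233 ms.
Per-hop propagation t_prop = 4030/189000000 = 0.0213228 ms.
Pipeline fill: first packet needs 4·t_tx to clear all hops; remaining 111 packets each add one t_tx.
Total = (4+112-1)·t_tx + 4·t_prop = 115·0.000930233 + 4·0.0213228 = 0.1923 ms.

0.1923 ms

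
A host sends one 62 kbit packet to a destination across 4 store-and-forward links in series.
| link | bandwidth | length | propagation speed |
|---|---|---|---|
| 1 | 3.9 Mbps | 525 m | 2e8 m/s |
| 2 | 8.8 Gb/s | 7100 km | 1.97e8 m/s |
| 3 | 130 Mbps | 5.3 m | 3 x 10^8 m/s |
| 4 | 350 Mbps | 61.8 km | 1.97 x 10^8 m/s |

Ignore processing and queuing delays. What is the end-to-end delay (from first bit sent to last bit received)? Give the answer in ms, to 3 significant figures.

52.9 ms

L = 62000 bits.
Transmission delays (L/R per hop): 15.8974, 0.00704545, 0.476923, 0.177143 ms; sum = 16.5585 ms.
Propagation delays (d/s per hop): 0.002625, 36.0406, 1.76667e-05, 0.313706 ms; sum = 36.357 ms.
End-to-end = 52.9 ms.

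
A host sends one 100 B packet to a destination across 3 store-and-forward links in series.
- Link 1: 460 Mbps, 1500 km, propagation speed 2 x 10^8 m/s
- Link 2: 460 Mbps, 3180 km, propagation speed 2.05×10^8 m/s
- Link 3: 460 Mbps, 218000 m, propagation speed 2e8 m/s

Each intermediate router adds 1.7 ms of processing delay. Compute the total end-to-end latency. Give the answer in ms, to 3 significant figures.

L = 100 × 8 = 800 bits.
Transmission delay per hop = L/R = 800/460000000 = 0.00173913 ms; 3 hops → 0.00521739 ms.
Propagation delays (d/s per hop): 7.5, 15.5122, 1.09 ms; sum = 24.1022 ms.
Processing at 2 router(s): 2 × 1.7 ms = 3.4 ms.
End-to-end = 27.5 ms.

27.5 ms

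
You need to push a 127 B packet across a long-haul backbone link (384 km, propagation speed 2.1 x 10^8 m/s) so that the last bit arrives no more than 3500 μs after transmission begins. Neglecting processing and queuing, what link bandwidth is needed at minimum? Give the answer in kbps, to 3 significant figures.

608 kbps

L = 1016 bits.
Propagation delay = 384000 / 210000000 = 1828.57 μs.
Transmission budget = 3500 − 1828.57 = 1671.43 μs.
R ≥ L / t_tx = 1016 bits / 0.00167143 s = 608 kbps.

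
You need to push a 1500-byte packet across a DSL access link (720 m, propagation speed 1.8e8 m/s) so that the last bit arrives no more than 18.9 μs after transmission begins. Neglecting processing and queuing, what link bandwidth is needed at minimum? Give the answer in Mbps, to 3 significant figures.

805 Mbps

L = 12000 bits.
Propagation delay = 720 / 180000000 = 4 μs.
Transmission budget = 18.9 − 4 = 14.9 μs.
R ≥ L / t_tx = 12000 bits / 1.49e-05 s = 805 Mbps.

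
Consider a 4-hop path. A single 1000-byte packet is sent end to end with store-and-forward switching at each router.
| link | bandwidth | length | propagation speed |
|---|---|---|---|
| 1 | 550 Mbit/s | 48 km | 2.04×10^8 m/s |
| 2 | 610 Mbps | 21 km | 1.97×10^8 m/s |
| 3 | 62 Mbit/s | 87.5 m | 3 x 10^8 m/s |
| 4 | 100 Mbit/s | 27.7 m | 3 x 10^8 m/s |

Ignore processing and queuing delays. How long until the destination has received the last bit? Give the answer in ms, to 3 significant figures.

L = 1000 × 8 = 8000 bits.
Transmission delays (L/R per hop): 0.0145455, 0.0131148, 0.129032, 0.08 ms; sum = 0.236692 ms.
Propagation delays (d/s per hop): 0.235294, 0.106599, 0.000291667, 9.23333e-05 ms; sum = 0.342277 ms.
End-to-end = 0.579 ms.

0.579 ms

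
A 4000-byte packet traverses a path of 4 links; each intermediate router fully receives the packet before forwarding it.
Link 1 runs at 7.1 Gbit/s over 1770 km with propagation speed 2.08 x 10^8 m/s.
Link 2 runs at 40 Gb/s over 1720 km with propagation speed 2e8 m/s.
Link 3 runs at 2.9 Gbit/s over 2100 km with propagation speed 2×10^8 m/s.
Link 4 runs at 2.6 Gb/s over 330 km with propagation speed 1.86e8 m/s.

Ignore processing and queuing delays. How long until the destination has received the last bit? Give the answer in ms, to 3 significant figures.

29.4 ms

L = 4000 × 8 = 32000 bits.
Transmission delays (L/R per hop): 0.00450704, 0.0008, 0.0110345, 0.0123077 ms; sum = 0.0286492 ms.
Propagation delays (d/s per hop): 8.50962, 8.6, 10.5, 1.77419 ms; sum = 29.3838 ms.
End-to-end = 29.4 ms.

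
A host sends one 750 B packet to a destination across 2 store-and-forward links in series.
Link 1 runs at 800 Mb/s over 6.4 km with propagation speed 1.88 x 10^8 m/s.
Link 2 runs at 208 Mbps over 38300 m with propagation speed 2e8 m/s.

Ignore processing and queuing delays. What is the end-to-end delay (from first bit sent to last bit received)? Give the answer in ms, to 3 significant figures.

L = 750 × 8 = 6000 bits.
Transmission delays (L/R per hop): 0.0075, 0.0288462 ms; sum = 0.0363462 ms.
Propagation delays (d/s per hop): 0.0340426, 0.1915 ms; sum = 0.225543 ms.
End-to-end = 0.262 ms.

0.262 ms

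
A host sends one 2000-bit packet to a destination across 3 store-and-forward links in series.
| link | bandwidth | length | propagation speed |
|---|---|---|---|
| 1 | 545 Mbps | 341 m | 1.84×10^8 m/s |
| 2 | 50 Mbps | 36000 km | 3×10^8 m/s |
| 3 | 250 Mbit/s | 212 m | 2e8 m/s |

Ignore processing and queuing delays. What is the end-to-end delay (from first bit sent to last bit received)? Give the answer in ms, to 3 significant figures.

120 ms

Transmission delays (L/R per hop): 0.00366972, 0.04, 0.008 ms; sum = 0.0516697 ms.
Propagation delays (d/s per hop): 0.00185326, 120, 0.00106 ms; sum = 120.003 ms.
End-to-end = 120 ms.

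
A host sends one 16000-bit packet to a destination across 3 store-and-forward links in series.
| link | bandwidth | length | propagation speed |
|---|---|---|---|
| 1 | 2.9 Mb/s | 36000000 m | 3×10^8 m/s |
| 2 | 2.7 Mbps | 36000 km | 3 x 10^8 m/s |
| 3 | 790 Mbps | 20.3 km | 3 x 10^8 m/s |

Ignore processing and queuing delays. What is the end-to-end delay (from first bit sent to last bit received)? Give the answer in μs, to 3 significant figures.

252000 μs

Transmission delays (L/R per hop): 5517.24, 5925.93, 20.2532 μs; sum = 11463.4 μs.
Propagation delays (d/s per hop): 120000, 120000, 67.6667 μs; sum = 240068 μs.
End-to-end = 252000 μs.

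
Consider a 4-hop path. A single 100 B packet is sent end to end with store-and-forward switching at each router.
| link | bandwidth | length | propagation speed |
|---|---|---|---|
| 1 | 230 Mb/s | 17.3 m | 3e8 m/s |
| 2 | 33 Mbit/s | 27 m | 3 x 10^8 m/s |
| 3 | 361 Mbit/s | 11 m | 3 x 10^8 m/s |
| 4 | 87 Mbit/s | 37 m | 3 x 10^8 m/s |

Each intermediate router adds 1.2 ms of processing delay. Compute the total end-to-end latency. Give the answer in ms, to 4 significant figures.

L = 100 × 8 = 800 bits.
Transmission delays (L/R per hop): 0.00347826, 0.0242424, 0.00221607, 0.0091954 ms; sum = 0.0391322 ms.
Propagation delays (d/s per hop): 5.76667e-05, 9e-05, 3.66667e-05, 0.000123333 ms; sum = 0.000307667 ms.
Processing at 3 router(s): 3 × 1.2 ms = 3.6 ms.
End-to-end = 3.639 ms.

3.639 ms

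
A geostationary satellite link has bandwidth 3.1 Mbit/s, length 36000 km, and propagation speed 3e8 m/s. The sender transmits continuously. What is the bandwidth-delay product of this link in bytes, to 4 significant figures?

Propagation delay = 36000000 / 300000000 = 0.12 s.
BDP = R × t_prop = 3100000 × 0.12 = 372000 bits.
In bytes: 372000/8 = 46500 bytes.

46500 bytes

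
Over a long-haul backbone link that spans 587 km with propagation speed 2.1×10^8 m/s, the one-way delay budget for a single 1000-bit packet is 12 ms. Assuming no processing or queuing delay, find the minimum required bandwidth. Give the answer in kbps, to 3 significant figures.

109 kbps

Propagation delay = 587000 / 210000000 = 2.79524 ms.
Transmission budget = 12 − 2.79524 = 9.20476 ms.
R ≥ L / t_tx = 1000 bits / 0.00920476 s = 109 kbps.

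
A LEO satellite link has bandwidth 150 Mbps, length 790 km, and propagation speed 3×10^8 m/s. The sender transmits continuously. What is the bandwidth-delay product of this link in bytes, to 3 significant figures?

49400 bytes

Propagation delay = 790000 / 300000000 = 0.00263333 s.
BDP = R × t_prop = 150000000 × 0.00263333 = 395000 bits.
In bytes: 395000/8 = 49400 bytes.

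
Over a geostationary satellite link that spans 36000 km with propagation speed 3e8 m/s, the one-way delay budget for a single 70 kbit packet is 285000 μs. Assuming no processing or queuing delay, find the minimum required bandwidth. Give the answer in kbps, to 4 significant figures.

Propagation delay = 36000000 / 300000000 = 120000 μs.
Transmission budget = 285000 − 120000 = 165000 μs.
R ≥ L / t_tx = 70000 bits / 0.165 s = 424.2 kbps.

424.2 kbps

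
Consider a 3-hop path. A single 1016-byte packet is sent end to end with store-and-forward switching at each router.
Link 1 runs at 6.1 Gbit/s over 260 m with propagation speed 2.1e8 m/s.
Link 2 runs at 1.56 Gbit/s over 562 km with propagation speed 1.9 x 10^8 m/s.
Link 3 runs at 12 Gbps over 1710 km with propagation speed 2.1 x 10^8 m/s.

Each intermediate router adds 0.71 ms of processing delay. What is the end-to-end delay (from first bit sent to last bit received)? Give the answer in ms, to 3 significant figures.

12.5 ms

L = 1016 × 8 = 8128 bits.
Transmission delays (L/R per hop): 0.00133246, 0.00521026, 0.000677333 ms; sum = 0.00722005 ms.
Propagation delays (d/s per hop): 0.0012381, 2.95789, 8.14286 ms; sum = 11.102 ms.
Processing at 2 router(s): 2 × 0.71 ms = 1.42 ms.
End-to-end = 12.5 ms.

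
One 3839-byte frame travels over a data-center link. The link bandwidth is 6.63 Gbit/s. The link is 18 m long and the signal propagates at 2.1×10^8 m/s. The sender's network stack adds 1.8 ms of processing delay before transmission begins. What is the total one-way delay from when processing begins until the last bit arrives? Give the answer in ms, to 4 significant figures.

1.805 ms

L = 3839 × 8 = 30712 bits.
Transmission delay = L/R = 30712 / 6630000000 = 0.00463228 ms.
Propagation delay = d/s = 18 m / 210000000 m/s = 8.57143e-05 ms.
Plus processing delay 1.8 ms = 1.8 ms.
Total = 1.805 ms.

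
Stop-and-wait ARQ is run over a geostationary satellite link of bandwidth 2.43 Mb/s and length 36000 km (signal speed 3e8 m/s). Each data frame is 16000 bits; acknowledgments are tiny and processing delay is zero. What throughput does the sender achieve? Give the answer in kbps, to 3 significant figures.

t_tx = L/R = 16000/2430000 = 0.00658436 s.
t_prop = 36000000/300000000 = 0.12 s; RTT = 0.24 s.
Cycle = t_tx + RTT = 0.246584 s.
Throughput = L / cycle = 16000 / 0.246584 = 64.9 kbps.

64.9 kbps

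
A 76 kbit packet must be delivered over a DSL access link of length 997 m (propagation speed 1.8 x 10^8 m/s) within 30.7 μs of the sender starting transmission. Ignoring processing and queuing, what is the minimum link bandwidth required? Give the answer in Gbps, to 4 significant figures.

3.021 Gbps

Propagation delay = 997 / 180000000 = 5.53889 μs.
Transmission budget = 30.7 − 5.53889 = 25.1611 μs.
R ≥ L / t_tx = 76000 bits / 2.51611e-05 s = 3.021 Gbps.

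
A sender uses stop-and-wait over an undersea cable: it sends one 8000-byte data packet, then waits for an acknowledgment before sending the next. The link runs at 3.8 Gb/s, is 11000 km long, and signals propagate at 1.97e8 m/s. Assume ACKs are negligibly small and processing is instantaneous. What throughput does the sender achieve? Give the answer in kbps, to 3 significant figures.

t_tx = L/R = 64000/3800000000 = 1.68421e-05 s.
t_prop = 11000000/197000000 = 0.0558376 s; RTT = 0.111675 s.
Cycle = t_tx + RTT = 0.111692 s.
Throughput = L / cycle = 64000 / 0.111692 = 573 kbps.

573 kbps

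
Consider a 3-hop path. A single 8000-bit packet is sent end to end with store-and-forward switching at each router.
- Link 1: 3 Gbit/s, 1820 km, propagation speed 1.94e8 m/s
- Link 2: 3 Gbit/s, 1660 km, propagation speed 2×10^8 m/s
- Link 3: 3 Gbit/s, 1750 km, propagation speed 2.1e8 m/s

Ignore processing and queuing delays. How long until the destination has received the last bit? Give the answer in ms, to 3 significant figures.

Transmission delay per hop = L/R = 8000/3000000000 = 0.00266667 ms; 3 hops → 0.008 ms.
Propagation delays (d/s per hop): 9.38144, 8.3, 8.33333 ms; sum = 26.0148 ms.
End-to-end = 26.0 ms.

26.0 ms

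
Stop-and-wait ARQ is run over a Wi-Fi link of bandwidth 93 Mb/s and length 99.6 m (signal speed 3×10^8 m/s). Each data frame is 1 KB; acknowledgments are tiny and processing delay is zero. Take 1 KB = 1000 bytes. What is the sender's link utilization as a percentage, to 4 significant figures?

t_tx = L/R = 8000/93000000 = 8.60215e-05 s.
t_prop = 99.6/300000000 = 3.32e-07 s; RTT = 6.64e-07 s.
Cycle = t_tx + RTT = 8.66855e-05 s.
Utilization = t_tx / cycle = 8.60215e-05/8.66855e-05 = 99.23 %.

99.23 %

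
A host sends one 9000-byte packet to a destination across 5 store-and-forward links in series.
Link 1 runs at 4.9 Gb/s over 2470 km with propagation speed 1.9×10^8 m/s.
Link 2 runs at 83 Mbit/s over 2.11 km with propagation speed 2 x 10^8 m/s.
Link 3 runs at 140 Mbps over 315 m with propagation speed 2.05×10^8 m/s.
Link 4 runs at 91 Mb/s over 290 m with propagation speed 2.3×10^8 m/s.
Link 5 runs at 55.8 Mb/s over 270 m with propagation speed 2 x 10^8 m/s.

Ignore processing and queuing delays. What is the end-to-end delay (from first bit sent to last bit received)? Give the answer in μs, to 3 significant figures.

L = 9000 × 8 = 72000 bits.
Transmission delays (L/R per hop): 14.6939, 867.47, 514.286, 791.209, 1290.32 μs; sum = 3477.98 μs.
Propagation delays (d/s per hop): 13000, 10.55, 1.53659, 1.26087, 1.35 μs; sum = 13014.7 μs.
End-to-end = 16500 μs.

16500 μs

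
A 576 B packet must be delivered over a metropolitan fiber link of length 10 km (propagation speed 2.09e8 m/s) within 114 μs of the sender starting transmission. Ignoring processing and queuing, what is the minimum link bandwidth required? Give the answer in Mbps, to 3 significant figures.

L = 4608 bits.
Propagation delay = 10000 / 209000000 = 47.8469 μs.
Transmission budget = 114 − 47.8469 = 66.1531 μs.
R ≥ L / t_tx = 4608 bits / 6.61531e-05 s = 69.7 Mbps.

69.7 Mbps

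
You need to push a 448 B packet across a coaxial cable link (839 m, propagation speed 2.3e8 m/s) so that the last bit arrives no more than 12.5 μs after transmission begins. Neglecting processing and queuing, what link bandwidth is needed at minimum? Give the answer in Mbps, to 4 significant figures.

L = 3584 bits.
Propagation delay = 839 / 2.3e+08 = 3.64783 μs.
Transmission budget = 12.5 − 3.64783 = 8.85217 μs.
R ≥ L / t_tx = 3584 bits / 8.85217e-06 s = 404.9 Mbps.

404.9 Mbps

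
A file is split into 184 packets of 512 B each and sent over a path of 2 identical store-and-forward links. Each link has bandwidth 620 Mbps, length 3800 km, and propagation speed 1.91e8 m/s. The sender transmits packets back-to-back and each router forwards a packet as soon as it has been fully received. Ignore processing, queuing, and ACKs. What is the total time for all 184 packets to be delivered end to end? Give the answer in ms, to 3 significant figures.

Per-hop transmission t_tx = L/R = 4096/620000000 = 0.00660645 ms.
Per-hop propagation t_prop = 3800000/191000000 = 19.8953 ms.
Pipeline fill: first packet needs 2·t_tx to clear all hops; remaining 183 packets each add one t_tx.
Total = (2+184-1)·t_tx + 2·t_prop = 185·0.00660645 + 2·19.8953 = 41.0 ms.

41.0 ms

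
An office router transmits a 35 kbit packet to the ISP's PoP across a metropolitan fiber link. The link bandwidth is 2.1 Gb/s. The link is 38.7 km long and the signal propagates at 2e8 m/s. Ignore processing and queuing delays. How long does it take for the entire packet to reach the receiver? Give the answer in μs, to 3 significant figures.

210 μs

L = 35000 bits.
Transmission delay = L/R = 35000 / 2100000000 = 16.6667 μs.
Propagation delay = d/s = 38700 m / 200000000 m/s = 193.5 μs.
Total = 210 μs.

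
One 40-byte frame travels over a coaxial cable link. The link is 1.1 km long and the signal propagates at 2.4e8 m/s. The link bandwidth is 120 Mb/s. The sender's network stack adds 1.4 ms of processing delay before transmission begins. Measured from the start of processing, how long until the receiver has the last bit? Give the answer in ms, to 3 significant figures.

1.41 ms

L = 40 × 8 = 320 bits.
Transmission delay = L/R = 320 / 120000000 = 0.00266667 ms.
Propagation delay = d/s = 1100 m / 240000000 m/s = 0.00458333 ms.
Plus processing delay 1.4 ms = 1.4 ms.
Total = 1.41 ms.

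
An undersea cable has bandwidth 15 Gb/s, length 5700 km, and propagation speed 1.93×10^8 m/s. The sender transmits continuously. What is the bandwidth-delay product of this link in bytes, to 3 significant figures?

Propagation delay = 5700000 / 193000000 = 0.0295337 s.
BDP = R × t_prop = 15000000000 × 0.0295337 = 443005000 bits.
In bytes: 443005000/8 = 55400000 bytes.

55400000 bytes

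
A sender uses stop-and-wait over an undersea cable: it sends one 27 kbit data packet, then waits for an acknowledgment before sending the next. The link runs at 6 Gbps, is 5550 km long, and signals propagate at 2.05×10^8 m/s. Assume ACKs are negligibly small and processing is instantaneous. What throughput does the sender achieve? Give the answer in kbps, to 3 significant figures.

499 kbps

t_tx = L/R = 27000/6000000000 = 4.5e-06 s.
t_prop = 5550000/2.05e+08 = 0.0270732 s; RTT = 0.0541463 s.
Cycle = t_tx + RTT = 0.0541508 s.
Throughput = L / cycle = 27000 / 0.0541508 = 499 kbps.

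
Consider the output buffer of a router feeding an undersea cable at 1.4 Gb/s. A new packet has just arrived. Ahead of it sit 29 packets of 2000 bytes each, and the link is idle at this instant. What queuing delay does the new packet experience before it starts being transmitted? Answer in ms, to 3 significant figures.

0.331 ms

Each queued packet: L/R = 16000/1400000000 = 0.0114286 ms.
29 queued → 0.331429 ms.
Queuing delay = 0.331 ms.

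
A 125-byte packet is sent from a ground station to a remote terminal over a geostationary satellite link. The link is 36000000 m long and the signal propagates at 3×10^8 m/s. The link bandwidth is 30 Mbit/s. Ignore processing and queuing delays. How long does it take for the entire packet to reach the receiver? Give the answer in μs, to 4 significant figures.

L = 125 × 8 = 1000 bits.
Transmission delay = L/R = 1000 / 30000000 = 33.3333 μs.
Propagation delay = d/s = 36000000 m / 300000000 m/s = 120000 μs.
Total = 120000 μs.

120000 μs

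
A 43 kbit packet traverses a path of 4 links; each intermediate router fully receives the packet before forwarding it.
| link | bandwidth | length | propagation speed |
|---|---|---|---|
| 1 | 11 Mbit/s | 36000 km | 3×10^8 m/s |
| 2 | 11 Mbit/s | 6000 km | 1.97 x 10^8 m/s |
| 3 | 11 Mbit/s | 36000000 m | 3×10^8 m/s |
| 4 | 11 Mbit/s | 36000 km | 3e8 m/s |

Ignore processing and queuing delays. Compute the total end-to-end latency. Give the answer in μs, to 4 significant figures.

L = 43000 bits.
Transmission delay per hop = L/R = 43000/11000000 = 3909.09 μs; 4 hops → 15636.4 μs.
Propagation delays (d/s per hop): 120000, 30456.9, 120000, 120000 μs; sum = 390457 μs.
End-to-end = 406100 μs.

406100 μs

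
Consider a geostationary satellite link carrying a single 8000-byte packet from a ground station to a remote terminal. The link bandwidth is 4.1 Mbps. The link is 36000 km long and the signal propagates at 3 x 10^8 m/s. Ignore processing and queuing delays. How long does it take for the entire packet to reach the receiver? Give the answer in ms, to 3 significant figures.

L = 8000 × 8 = 64000 bits.
Transmission delay = L/R = 64000 / 4.1e+06 = 15.6098 ms.
Propagation delay = d/s = 36000000 m / 300000000 m/s = 120 ms.
Total = 136 ms.

136 ms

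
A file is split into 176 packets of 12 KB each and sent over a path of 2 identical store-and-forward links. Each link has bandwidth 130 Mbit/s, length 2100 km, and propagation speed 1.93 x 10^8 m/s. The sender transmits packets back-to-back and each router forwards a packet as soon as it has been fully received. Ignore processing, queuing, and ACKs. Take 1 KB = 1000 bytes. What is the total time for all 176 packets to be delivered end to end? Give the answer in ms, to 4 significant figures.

152.5 ms

Per-hop transmission t_tx = L/R = 96000/130000000 = 0.738462 ms.
Per-hop propagation t_prop = 2100000/193000000 = 10.8808 ms.
Pipeline fill: first packet needs 2·t_tx to clear all hops; remaining 175 packets each add one t_tx.
Total = (2+176-1)·t_tx + 2·t_prop = 177·0.738462 + 2·10.8808 = 152.5 ms.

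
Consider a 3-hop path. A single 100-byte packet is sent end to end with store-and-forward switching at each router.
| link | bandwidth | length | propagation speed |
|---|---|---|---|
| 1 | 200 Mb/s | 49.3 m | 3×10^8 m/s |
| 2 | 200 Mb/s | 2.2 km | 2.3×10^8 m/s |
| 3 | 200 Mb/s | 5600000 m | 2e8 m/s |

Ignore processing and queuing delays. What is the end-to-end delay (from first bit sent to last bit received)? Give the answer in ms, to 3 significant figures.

L = 100 × 8 = 800 bits.
Transmission delay per hop = L/R = 800/200000000 = 0.004 ms; 3 hops → 0.012 ms.
Propagation delays (d/s per hop): 0.000164333, 0.00956522, 28 ms; sum = 28.0097 ms.
End-to-end = 28.0 ms.

28.0 ms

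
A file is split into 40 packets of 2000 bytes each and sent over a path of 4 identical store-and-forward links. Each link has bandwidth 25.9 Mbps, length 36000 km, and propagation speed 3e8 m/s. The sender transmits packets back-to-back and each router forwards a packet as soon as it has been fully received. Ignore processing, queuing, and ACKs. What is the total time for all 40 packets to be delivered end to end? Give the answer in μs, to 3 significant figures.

Per-hop transmission t_tx = L/R = 16000/25900000 = 617.761 μs.
Per-hop propagation t_prop = 36000000/300000000 = 120000 μs.
Pipeline fill: first packet needs 4·t_tx to clear all hops; remaining 39 packets each add one t_tx.
Total = (4+40-1)·t_tx + 4·t_prop = 43·617.761 + 4·120000 = 507000 μs.

507000 μs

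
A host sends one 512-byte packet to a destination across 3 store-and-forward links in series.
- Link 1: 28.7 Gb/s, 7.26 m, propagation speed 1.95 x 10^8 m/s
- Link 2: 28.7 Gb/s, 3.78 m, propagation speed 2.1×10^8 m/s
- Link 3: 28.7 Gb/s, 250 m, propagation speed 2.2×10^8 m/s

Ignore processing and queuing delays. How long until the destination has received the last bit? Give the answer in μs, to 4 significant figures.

1.620 μs

L = 512 × 8 = 4096 bits.
Transmission delay per hop = L/R = 4096/28700000000 = 0.142718 μs; 3 hops → 0.428153 μs.
Propagation delays (d/s per hop): 0.0372308, 0.018, 1.13636 μs; sum = 1.19159 μs.
End-to-end = 1.620 μs.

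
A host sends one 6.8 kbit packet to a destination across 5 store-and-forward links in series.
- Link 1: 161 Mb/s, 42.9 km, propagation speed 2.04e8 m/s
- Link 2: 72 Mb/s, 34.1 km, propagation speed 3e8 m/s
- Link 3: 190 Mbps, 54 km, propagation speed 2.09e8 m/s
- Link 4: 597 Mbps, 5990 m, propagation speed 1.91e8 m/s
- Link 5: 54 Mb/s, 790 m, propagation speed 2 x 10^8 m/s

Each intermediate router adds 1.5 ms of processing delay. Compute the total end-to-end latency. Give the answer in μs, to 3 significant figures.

L = 6800 bits.
Transmission delays (L/R per hop): 42.236, 94.4444, 35.7895, 11.3903, 125.926 μs; sum = 309.786 μs.
Propagation delays (d/s per hop): 210.294, 113.667, 258.373, 31.3613, 3.95 μs; sum = 617.645 μs.
Processing at 4 router(s): 4 × 1.5 ms = 6000 μs.
End-to-end = 6930 μs.

6930 μs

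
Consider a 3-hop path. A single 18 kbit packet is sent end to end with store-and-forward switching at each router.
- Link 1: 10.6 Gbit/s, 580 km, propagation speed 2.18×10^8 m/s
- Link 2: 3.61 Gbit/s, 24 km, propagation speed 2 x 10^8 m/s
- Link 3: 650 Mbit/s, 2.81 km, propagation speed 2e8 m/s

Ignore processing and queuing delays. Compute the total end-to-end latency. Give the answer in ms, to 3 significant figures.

L = 18000 bits.
Transmission delays (L/R per hop): 0.00169811, 0.00498615, 0.0276923 ms; sum = 0.0343766 ms.
Propagation delays (d/s per hop): 2.66055, 0.12, 0.01405 ms; sum = 2.7946 ms.
End-to-end = 2.83 ms.

2.83 ms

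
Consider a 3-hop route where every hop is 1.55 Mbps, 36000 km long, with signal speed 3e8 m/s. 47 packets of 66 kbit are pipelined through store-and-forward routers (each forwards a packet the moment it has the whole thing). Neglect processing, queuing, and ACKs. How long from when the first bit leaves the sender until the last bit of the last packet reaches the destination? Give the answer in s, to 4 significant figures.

2.446 s

Per-hop transmission t_tx = L/R = 66000/1550000 = 0.0425806 s.
Per-hop propagation t_prop = 36000000/300000000 = 0.12 s.
Pipeline fill: first packet needs 3·t_tx to clear all hops; remaining 46 packets each add one t_tx.
Total = (3+47-1)·t_tx + 3·t_prop = 49·0.0425806 + 3·0.12 = 2.446 s.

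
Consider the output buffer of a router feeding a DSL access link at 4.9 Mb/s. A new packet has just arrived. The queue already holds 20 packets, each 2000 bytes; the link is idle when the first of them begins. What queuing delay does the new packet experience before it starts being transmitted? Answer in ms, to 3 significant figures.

65.3 ms

Each queued packet: L/R = 16000/4900000 = 3.26531 ms.
20 queued → 65.3061 ms.
Queuing delay = 65.3 ms.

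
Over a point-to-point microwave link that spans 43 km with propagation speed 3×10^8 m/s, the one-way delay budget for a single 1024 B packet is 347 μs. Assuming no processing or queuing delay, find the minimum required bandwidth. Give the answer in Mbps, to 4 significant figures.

40.22 Mbps

L = 8192 bits.
Propagation delay = 43000 / 300000000 = 143.333 μs.
Transmission budget = 347 − 143.333 = 203.667 μs.
R ≥ L / t_tx = 8192 bits / 0.000203667 s = 40.22 Mbps.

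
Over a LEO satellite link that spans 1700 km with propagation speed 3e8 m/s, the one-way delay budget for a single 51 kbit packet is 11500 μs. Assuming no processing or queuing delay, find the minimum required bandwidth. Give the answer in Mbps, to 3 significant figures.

8.74 Mbps

Propagation delay = 1700000 / 300000000 = 5666.67 μs.
Transmission budget = 11500 − 5666.67 = 5833.33 μs.
R ≥ L / t_tx = 51000 bits / 0.00583333 s = 8.74 Mbps.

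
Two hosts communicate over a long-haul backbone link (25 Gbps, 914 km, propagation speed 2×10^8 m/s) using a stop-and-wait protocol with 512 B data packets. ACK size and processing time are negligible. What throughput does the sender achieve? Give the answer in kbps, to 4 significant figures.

448.1 kbps

t_tx = L/R = 4096/25000000000 = 1.6384e-07 s.
t_prop = 914000/200000000 = 0.00457 s; RTT = 0.00914 s.
Cycle = t_tx + RTT = 0.00914016 s.
Throughput = L / cycle = 4096 / 0.00914016 = 448.1 kbps.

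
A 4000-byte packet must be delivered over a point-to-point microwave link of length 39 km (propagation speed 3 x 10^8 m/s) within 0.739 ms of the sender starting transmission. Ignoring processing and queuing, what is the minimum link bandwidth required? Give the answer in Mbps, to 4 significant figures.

L = 32000 bits.
Propagation delay = 39000 / 300000000 = 0.13 ms.
Transmission budget = 0.739 − 0.13 = 0.609 ms.
R ≥ L / t_tx = 32000 bits / 0.000609 s = 52.55 Mbps.

52.55 Mbps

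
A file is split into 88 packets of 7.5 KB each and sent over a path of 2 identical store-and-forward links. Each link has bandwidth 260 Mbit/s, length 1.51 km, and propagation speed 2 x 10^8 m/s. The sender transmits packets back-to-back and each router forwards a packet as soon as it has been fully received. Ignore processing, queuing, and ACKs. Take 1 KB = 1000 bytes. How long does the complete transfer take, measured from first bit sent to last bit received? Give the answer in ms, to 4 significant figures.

20.55 ms

Per-hop transmission t_tx = L/R = 60000/260000000 = 0.230769 ms.
Per-hop propagation t_prop = 1510/200000000 = 0.00755 ms.
Pipeline fill: first packet needs 2·t_tx to clear all hops; remaining 87 packets each add one t_tx.
Total = (2+88-1)·t_tx + 2·t_prop = 89·0.230769 + 2·0.00755 = 20.55 ms.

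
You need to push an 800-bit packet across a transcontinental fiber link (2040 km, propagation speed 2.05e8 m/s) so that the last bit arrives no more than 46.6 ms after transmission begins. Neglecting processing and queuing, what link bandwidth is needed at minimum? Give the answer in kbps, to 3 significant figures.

Propagation delay = 2040000 / 2.05e+08 = 9.95122 ms.
Transmission budget = 46.6 − 9.95122 = 36.6488 ms.
R ≥ L / t_tx = 800 bits / 0.0366488 s = 21.8 kbps.

21.8 kbps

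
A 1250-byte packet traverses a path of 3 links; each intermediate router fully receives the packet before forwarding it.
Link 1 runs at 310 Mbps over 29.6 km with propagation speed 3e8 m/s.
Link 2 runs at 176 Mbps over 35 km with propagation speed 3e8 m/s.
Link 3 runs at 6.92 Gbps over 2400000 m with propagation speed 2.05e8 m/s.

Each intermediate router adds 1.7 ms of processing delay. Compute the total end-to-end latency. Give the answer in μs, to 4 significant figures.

L = 1250 × 8 = 10000 bits.
Transmission delays (L/R per hop): 32.2581, 56.8182, 1.44509 μs; sum = 90.5213 μs.
Propagation delays (d/s per hop): 98.6667, 116.667, 11707.3 μs; sum = 11922.7 μs.
Processing at 2 router(s): 2 × 1.7 ms = 3400 μs.
End-to-end = 15410 μs.

15410 μs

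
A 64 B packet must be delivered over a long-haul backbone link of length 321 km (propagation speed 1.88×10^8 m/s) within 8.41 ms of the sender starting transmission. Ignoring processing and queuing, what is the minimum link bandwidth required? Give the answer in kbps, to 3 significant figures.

L = 512 bits.
Propagation delay = 321000 / 188000000 = 1.70745 ms.
Transmission budget = 8.41 − 1.70745 = 6.70255 ms.
R ≥ L / t_tx = 512 bits / 0.00670255 s = 76.4 kbps.

76.4 kbps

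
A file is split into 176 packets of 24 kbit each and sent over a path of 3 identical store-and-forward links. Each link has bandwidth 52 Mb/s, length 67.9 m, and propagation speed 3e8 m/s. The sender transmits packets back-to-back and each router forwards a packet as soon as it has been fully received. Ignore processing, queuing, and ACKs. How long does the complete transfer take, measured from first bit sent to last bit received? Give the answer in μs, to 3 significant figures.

82200 μs

Per-hop transmission t_tx = L/R = 24000/52000000 = 461.538 μs.
Per-hop propagation t_prop = 67.9/300000000 = 0.226333 μs.
Pipeline fill: first packet needs 3·t_tx to clear all hops; remaining 175 packets each add one t_tx.
Total = (3+176-1)·t_tx + 3·t_prop = 178·461.538 + 3·0.226333 = 82200 μs.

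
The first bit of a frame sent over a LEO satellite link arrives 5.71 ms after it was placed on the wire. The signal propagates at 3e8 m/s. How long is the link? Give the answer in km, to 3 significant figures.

1710 km

d = s × t_prop = 300000000 × 0.00571 = 1710 km.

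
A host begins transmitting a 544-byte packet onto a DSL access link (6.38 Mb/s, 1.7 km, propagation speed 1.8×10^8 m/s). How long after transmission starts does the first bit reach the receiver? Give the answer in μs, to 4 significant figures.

First bit experiences only propagation delay: d/s = 1700/180000000 = 9.444 μs.

9.444 μs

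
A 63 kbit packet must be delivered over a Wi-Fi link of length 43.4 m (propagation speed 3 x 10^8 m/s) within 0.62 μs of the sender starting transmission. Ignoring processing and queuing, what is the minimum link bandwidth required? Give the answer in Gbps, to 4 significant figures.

Propagation delay = 43.4 / 300000000 = 0.144667 μs.
Transmission budget = 0.62 − 0.144667 = 0.475333 μs.
R ≥ L / t_tx = 63000 bits / 4.75333e-07 s = 132.5 Gbps.

132.5 Gbps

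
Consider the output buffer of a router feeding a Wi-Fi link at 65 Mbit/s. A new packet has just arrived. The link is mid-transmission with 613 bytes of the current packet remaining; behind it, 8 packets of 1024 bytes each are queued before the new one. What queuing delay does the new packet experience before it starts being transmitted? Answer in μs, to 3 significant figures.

1080 μs

Each queued packet: L/R = 8192/65000000 = 126.031 μs.
8 queued → 1008.25 μs.
Plus remaining 4904 bits of current packet: 75.4462 μs.
Queuing delay = 1080 μs.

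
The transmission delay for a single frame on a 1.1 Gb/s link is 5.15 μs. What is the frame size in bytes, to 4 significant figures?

708.1 bytes

L = R × t_tx = 1100000000 b/s × 5.15e-06 s = 5665 bits.
In bytes: 5665 / 8 = 708.1 bytes.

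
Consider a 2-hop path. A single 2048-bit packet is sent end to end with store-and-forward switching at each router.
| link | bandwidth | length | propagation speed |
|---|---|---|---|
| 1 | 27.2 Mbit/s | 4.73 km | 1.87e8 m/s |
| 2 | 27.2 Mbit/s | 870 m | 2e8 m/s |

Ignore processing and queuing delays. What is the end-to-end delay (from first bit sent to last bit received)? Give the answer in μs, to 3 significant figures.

180 μs

Transmission delay per hop = L/R = 2048/27200000 = 75.2941 μs; 2 hops → 150.588 μs.
Propagation delays (d/s per hop): 25.2941, 4.35 μs; sum = 29.6441 μs.
End-to-end = 180 μs.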